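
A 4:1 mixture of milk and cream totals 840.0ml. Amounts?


Total parts = 4 + 1 = 5
milk: 840.0 × 4/5 = 672.0ml
cream: 840.0 × 1/5 = 168.0ml
= 672.0ml and 168.0ml

672.0ml and 168.0ml


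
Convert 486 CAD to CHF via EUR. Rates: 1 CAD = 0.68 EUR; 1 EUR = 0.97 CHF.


Step 1: 486 CAD × 0.68 = 330.48 EUR
Step 2: 330.48 EUR × 0.97 = 320.57 CHF
Implied rate CAD→CHF = 0.68 × 0.97 = 0.6596
= 320.57 CHF

320.57 CHF


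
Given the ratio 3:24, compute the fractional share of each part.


Total parts = 3 + 24 = 27
First part: 3/27 = 1/9
Second part: 24/27 = 8/9
= 1/9 and 8/9

1/9 and 8/9


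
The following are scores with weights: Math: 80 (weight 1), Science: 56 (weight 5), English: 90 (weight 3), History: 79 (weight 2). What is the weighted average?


Numerator = 80×1 + 56×5 + 90×3 + 79×2
= 80 + 280 + 270 + 158
= 788
Total weight = 11
Weighted avg = 788/11
= 71.64

71.64


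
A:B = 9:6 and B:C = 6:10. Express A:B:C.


Match B: multiply A:B by 6 → 54:36
Multiply B:C by 6 → 36:60
Combined: 54:36:60
GCD = 6
= 9:6:10

9:6:10


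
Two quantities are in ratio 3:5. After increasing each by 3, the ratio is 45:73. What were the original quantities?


Let A = 3k, B = 5k.
(3k + 3) / (5k + 3) = 45/73
Cross-multiply: 73(3k + 3) = 45(5k + 3)
219k + 219 = 225k + 135
219k - 225k = 135 - 219
-6k = -84
k = -84/-6 = 14
A = 3×14 = 42, B = 5×14 = 70
= A = 42, B = 70

A = 42, B = 70


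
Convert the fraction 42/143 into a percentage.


Percentage = (part / whole) × 100
= (42 / 143) × 100
≈ 29.37%

29.37%


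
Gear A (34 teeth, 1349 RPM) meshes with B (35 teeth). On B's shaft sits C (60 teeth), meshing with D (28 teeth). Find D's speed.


Stage 1: RPM_B = RPM_A × t_A/t_B = 1349 × 34/35 = 45866/35 ≈ 1310.46
B and C share a shaft → RPM_C = RPM_B
Stage 2: RPM_D = RPM_C × t_C/t_D = RPM_A × (t_A×t_C)/(t_B×t_D)
Overall ratio = (34×60)/(35×28) = 2040/980
RPM_D = 1349 × 2040/980 = 2751960/980
≈ 2808.12 RPM

2808.12 RPM


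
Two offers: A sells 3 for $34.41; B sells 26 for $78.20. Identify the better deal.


Deal A: $34.41/3 = $11.4700/unit
Deal B: $78.20/26 = $3.0077/unit
B is cheaper per unit
= Deal B

Deal B


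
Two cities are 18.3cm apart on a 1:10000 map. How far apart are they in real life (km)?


Real distance = map distance × scale
= 18.3cm × 10000
= 183000 cm = 1830.0 m
= 1.830 km

1.830 km


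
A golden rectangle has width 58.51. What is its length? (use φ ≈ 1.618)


φ = (1 + √5) / 2 ≈ 1.618
Length = width × φ = 58.51 × 1.618 = 94.66918
≈ 94.67

94.67


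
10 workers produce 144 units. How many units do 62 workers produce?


Direct proportion: y/x = constant
k = 144/10 = 14.4000
y₂ = k × 62 = 144 × 62 / 10 = 8928/10
= 892.80

892.80


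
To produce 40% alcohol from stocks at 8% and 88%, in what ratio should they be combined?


Let x parts of 8% mix with y parts of 88%.
8x + 88y = 40(x + y)
8x + 88y = 40x + 40y
x(8 - 40) = y(40 - 88)
x/y = (88 - 40)/(40 - 8) = 48/32
Simplify: 3:2
= 3:2

3:2


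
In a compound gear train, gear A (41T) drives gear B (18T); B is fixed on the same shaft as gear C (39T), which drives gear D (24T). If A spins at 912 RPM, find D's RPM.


Stage 1: RPM_B = RPM_A × t_A/t_B = 912 × 41/18 = 37392/18 ≈ 2077.33
B and C share a shaft → RPM_C = RPM_B
Stage 2: RPM_D = RPM_C × t_C/t_D = RPM_A × (t_A×t_C)/(t_B×t_D)
Overall ratio = (41×39)/(18×24) = 1599/432
RPM_D = 912 × 1599/432 = 1458288/432
≈ 3375.67 RPM

3375.67 RPM


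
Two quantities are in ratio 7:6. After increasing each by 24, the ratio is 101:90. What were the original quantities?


Let A = 7k, B = 6k.
(7k + 24) / (6k + 24) = 101/90
Cross-multiply: 90(7k + 24) = 101(6k + 24)
630k + 2160 = 606k + 2424
630k - 606k = 2424 - 2160
24k = 264
k = 264/24 = 11
A = 7×11 = 77, B = 6×11 = 66
= A = 77, B = 66

A = 77, B = 66


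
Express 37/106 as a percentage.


Percentage = (part / whole) × 100
= (37 / 106) × 100
≈ 34.91%

34.91%


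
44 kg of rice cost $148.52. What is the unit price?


Unit rate = total / quantity
= 148.52 / 44
= $3.38 per unit

$3.38 per unit


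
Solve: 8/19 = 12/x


Cross multiply: 8 × x = 19 × 12
8x = 228
x = 228 / 8
= 28.50

28.50


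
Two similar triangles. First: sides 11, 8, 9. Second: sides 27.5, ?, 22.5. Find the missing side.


Scale factor = 27.5/11 = 2.5
Missing side = 8 × 2.5
= 20.0

20.0


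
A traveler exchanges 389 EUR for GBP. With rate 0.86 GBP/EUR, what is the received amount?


Amount × rate = 389 × 0.86
= 334.54 GBP

334.54 GBP


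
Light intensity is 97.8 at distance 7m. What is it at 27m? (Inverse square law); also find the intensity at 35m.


I₁d₁² = I₂d₂²
I at 27m = 97.8 × (7/27)² = 97.8 × 49/729 = 4792.2/729 ≈ 6.5737
I at 35m = 97.8 × (7/35)² = 97.8 × 49/1225 = 4792.2/1225 = 3.9120
= 6.5737 and 3.9120

6.5737 and 3.9120


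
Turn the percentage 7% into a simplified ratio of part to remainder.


7% means 7 parts out of 100; remainder = 93
Part : remainder = 7:93
GCD = 1
= 7:93

7:93


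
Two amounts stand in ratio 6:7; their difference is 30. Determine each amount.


Let A = 6k, B = 7k.
7k - 6k = 30
1k = 30 → k = 30/1 = 30
A = 6×30 = 180, B = 7×30 = 210
= A = 180, B = 210

A = 180, B = 210


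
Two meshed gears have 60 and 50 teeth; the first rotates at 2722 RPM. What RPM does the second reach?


Gear ratio = 60:50 = 6:5
RPM_B = RPM_A × (teeth_A / teeth_B)
= 2722 × (60/50)
= 3266.4 RPM

3266.4 RPM


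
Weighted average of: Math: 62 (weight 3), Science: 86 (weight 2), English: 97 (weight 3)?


Numerator = 62×3 + 86×2 + 97×3
= 186 + 172 + 291
= 649
Total weight = 8
Weighted avg = 649/8
= 81.13

81.13


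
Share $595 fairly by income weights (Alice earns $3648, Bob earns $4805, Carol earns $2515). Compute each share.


Total income = 3648 + 4805 + 2515 = $10968
Alice: $595 × 3648/10968 = $197.90
Bob: $595 × 4805/10968 = $260.67
Carol: $595 × 2515/10968 = $136.44
= Alice: $197.90, Bob: $260.67, Carol: $136.44

Alice: $197.90, Bob: $260.67, Carol: $136.44


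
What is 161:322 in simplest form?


GCD(161, 322) = 161
161/161 : 322/161
= 1:2

1:2


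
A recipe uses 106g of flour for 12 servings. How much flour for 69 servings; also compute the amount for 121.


Direct proportion: y/x = constant
k = 106/12 ≈ 8.8333
y at x=69: k × 69 = 106 × 69 / 12 = 7314/12 = 609.50
y at x=121: k × 121 = 106 × 121 / 12 = 12826/12 ≈ 1068.83
= 609.50 and 1068.83

609.50 and 1068.83


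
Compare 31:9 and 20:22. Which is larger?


31/9 = 3.4444
20/22 = 0.9091
3.4444 > 0.9091, so 31:9 is greater
= 31:9

31:9


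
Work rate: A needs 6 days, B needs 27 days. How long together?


Rate of A = 1/6 per day
Rate of B = 1/27 per day
Combined rate = 1/6 + 1/27 = 33/162 ≈ 0.2037 per day
Days = 1 / combined rate = 162/33
≈ 4.91 days

4.91 days


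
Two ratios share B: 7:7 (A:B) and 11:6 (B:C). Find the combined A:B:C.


Match B: multiply A:B by 11 → 77:77
Multiply B:C by 7 → 77:42
Combined: 77:77:42
GCD = 7
= 11:11:6

11:11:6


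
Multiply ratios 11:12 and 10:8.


Compound ratio = (11×10) : (12×8)
= 110:96
GCD = 2
= 55:48

55:48


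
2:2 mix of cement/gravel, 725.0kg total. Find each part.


Total parts = 2 + 2 = 4
cement: 725.0 × 2/4 = 362.5kg
gravel: 725.0 × 2/4 = 362.5kg
= 362.5kg and 362.5kg

362.5kg and 362.5kg


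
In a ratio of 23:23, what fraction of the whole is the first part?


Total parts = 23 + 23 = 46
First part: 23/46 = 1/2
= 1/2

1/2


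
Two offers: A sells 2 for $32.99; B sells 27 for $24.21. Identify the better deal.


Deal A: $32.99/2 = $16.4950/unit
Deal B: $24.21/27 = $0.8967/unit
B is cheaper per unit
= Deal B

Deal B


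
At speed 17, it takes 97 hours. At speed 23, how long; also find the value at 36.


Inverse proportion: x × y = constant
k = 17 × 97 = 1649
At x=23: k/23 = 71.70
At x=36: k/36 = 45.81
= 71.70 and 45.81

71.70 and 45.81


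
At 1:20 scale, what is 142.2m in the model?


Model size = real / scale
= 142.2 / 20
= 7.1100 m

7.1100 m


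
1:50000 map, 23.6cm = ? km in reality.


Real distance = map distance × scale
= 23.6cm × 50000
= 1180000 cm = 11800.0 m
= 11.800 km

11.800 km


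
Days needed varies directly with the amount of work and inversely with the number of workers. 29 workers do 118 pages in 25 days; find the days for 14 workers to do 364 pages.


Days ∝ work / workers, so d₂ = d₁ × (m₁/m₂) × (w₂/w₁)
Workers factor (inverse): 29/14 ≈ 2.0714
Work factor (direct): 364/118 ≈ 3.0847
d₂ = 25 × 29/14 × 364/118 = (25 × 29 × 364) / (14 × 118) = 263900/1652
≈ 159.75 days

159.75 days


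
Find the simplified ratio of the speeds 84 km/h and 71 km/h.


Ratio = 84:71
GCD = 1
Simplified = 84:71
Time ratio (same distance) = 71:84
Speed ratio = 84:71

84:71


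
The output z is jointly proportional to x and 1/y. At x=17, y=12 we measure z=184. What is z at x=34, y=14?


z = k·x/y
Solve for k using the known point: k = z·y/x = 184×12/17 = 2208/17 ≈ 129.8824
Now evaluate at x=34, y=14:
z = k × 34 / 14 = (2208 × 34) / (17 × 14) = 75072/238
≈ 315.4286

315.4286


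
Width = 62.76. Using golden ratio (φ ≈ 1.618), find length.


φ = (1 + √5) / 2 ≈ 1.618
Length = width × φ = 62.76 × 1.618 = 101.54568
≈ 101.55

101.55


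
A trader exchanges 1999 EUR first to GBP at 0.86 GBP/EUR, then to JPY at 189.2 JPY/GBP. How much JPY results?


Step 1: 1999 EUR × 0.86 = 1719.14 GBP
Step 2: 1719.14 GBP × 189.2 = 325261.29 JPY
Implied rate EUR→JPY = 0.86 × 189.2 = 162.7120
= 325261.29 JPY

325261.29 JPY


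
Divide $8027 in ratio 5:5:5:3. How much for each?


Total parts = 5 + 5 + 5 + 3 = 18
Part 1: 8027 × 5/18 = 2229.72
Part 2: 8027 × 5/18 = 2229.72
Part 3: 8027 × 5/18 = 2229.72
Part 4: 8027 × 3/18 = 1337.83
= Part 1: $2229.72, Part 2: $2229.72, Part 3: $2229.72, Part 4: $1337.83

Part 1: $2229.72, Part 2: $2229.72, Part 3: $2229.72, Part 4: $1337.83


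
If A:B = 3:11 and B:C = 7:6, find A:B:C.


Match B: multiply A:B by 7 → 21:77
Multiply B:C by 11 → 77:66
Combined: 21:77:66
GCD = 1
= 21:77:66

21:77:66


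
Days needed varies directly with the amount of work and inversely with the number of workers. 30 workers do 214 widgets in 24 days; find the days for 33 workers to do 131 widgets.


Days ∝ work / workers, so d₂ = d₁ × (m₁/m₂) × (w₂/w₁)
Workers factor (inverse): 30/33 ≈ 0.9091
Work factor (direct): 131/214 ≈ 0.6121
d₂ = 24 × 30/33 × 131/214 = (24 × 30 × 131) / (33 × 214) = 94320/7062
≈ 13.36 days

13.36 days


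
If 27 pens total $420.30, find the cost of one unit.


Unit rate = total / quantity
= 420.30 / 27
= $15.57 per unit

$15.57 per unit


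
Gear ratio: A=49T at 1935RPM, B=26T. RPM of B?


Gear ratio = 49:26 = 49:26
RPM_B = RPM_A × (teeth_A / teeth_B)
= 1935 × (49/26)
= 3646.7 RPM

3646.7 RPM


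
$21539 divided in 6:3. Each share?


Total parts = 6 + 3 = 9
Part 1: 21539 × 6/9 = 14359.33
Part 2: 21539 × 3/9 = 7179.67
= Part 1: $14359.33, Part 2: $7179.67

Part 1: $14359.33, Part 2: $7179.67


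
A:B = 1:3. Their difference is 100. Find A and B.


Let A = 1k, B = 3k.
3k - 1k = 100
2k = 100 → k = 100/2 = 50
A = 1×50 = 50, B = 3×50 = 150
= A = 50, B = 150

A = 50, B = 150


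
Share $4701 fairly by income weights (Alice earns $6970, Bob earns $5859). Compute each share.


Total income = 6970 + 5859 = $12829
Alice: $4701 × 6970/12829 = $2554.05
Bob: $4701 × 5859/12829 = $2146.95
= Alice: $2554.05, Bob: $2146.95

Alice: $2554.05, Bob: $2146.95


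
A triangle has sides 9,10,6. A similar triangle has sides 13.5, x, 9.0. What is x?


Scale factor = 13.5/9 = 1.5
Missing side = 10 × 1.5
= 15.0

15.0


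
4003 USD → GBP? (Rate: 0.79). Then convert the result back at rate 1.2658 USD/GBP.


Amount × rate = 4003 × 0.79 = 3162.37 GBP
Round-trip: 3162.37 × 1.2658 = 4002.93 USD
= 3162.37 GBP, then 4002.93 USD

3162.37 GBP, then 4002.93 USD


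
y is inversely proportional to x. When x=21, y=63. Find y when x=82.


Inverse proportion: x × y = constant
k = 21 × 63 = 1323
y₂ = k / 82 = 1323 / 82
= 16.13

16.13


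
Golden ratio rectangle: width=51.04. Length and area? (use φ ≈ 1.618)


φ = (1 + √5) / 2 ≈ 1.618
Length = width × φ = 51.04 × 1.618 = 82.58272
≈ 82.58
Area = width × length = 51.04 × 82.58272 = 4215.0220288 ≈ 4215.02
= Length: 82.58, Area: 4215.02

Length: 82.58, Area: 4215.02


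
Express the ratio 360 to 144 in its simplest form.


GCD(360, 144) = 72
360/72 : 144/72
= 5:2

5:2


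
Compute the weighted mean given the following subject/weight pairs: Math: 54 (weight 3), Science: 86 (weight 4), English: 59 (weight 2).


Numerator = 54×3 + 86×4 + 59×2
= 162 + 344 + 118
= 624
Total weight = 9
Weighted avg = 624/9
= 69.33

69.33


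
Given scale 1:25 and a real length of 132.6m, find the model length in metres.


Model size = real / scale
= 132.6 / 25
= 5.3040 m

5.3040 m


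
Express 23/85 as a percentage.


Percentage = (part / whole) × 100
= (23 / 85) × 100
≈ 27.06%

27.06%


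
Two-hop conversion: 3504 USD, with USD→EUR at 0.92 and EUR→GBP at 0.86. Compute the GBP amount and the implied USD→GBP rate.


Step 1: 3504 USD × 0.92 = 3223.68 EUR
Step 2: 3223.68 EUR × 0.86 = 2772.36 GBP
Implied rate USD→GBP = 0.92 × 0.86 = 0.7912
= 2772.36 GBP; implied rate 0.7912 GBP/USD

2772.36 GBP; implied rate 0.7912 GBP/USD


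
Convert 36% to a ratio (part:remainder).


36% means 36 parts out of 100; remainder = 64
Part : remainder = 36:64
GCD = 4
= 9:16

9:16


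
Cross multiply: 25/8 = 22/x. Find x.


Cross multiply: 25 × x = 8 × 22
25x = 176
x = 176 / 25
= 7.04

7.04


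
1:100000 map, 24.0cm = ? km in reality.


Real distance = map distance × scale
= 24.0cm × 100000
= 2400000 cm = 24000.0 m
= 24.000 km

24.000 km


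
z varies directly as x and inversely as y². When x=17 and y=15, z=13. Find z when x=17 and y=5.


z = k·x/y²
Solve for k using the known point: k = z·y²/x = 13×225/17 = 2925/17 ≈ 172.0588
Now evaluate at x=17, y=5:
z = k × 17 / 25 = (2925 × 17) / (17 × 25) = 49725/425
= 117.0000

117.0000


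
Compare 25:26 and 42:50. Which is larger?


25/26 = 0.9615
42/50 = 0.8400
0.9615 > 0.8400, so 25:26 is greater
= 25:26

25:26


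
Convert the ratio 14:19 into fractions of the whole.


Total parts = 14 + 19 = 33
First part: 14/33 = 14/33
Second part: 19/33 = 19/33
= 14/33 and 19/33

14/33 and 19/33


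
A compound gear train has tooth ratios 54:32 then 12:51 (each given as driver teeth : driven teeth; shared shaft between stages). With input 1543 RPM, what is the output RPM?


Stage 1: RPM_B = RPM_A × t_A/t_B = 1543 × 54/32 = 83322/32 ≈ 2603.81
B and C share a shaft → RPM_C = RPM_B
Stage 2: RPM_D = RPM_C × t_C/t_D = RPM_A × (t_A×t_C)/(t_B×t_D)
Overall ratio = (54×12)/(32×51) = 648/1632
RPM_D = 1543 × 648/1632 = 999864/1632
≈ 612.66 RPM

612.66 RPM


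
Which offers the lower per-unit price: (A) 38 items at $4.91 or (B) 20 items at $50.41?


Deal A: $4.91/38 = $0.1292/unit
Deal B: $50.41/20 = $2.5205/unit
A is cheaper per unit
= Deal A

Deal A


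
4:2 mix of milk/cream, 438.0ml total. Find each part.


Total parts = 4 + 2 = 6
milk: 438.0 × 4/6 = 292.0ml
cream: 438.0 × 2/6 = 146.0ml
= 292.0ml and 146.0ml

292.0ml and 146.0ml


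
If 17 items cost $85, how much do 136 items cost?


Direct proportion: y/x = constant
k = 85/17 = 5.0000
y₂ = k × 136 = 85 × 136 / 17 = 11560/17
= 680.00

680.00


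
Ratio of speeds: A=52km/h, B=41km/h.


Ratio = 52:41
GCD = 1
Simplified = 52:41
Time ratio (same distance) = 41:52
Speed ratio = 52:41

52:41


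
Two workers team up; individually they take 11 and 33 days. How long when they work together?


Rate of A = 1/11 per day
Rate of B = 1/33 per day
Combined rate = 1/11 + 1/33 = 44/363 ≈ 0.1212 per day
Days = 1 / combined rate = 363/44
= 8.25 days

8.25 days


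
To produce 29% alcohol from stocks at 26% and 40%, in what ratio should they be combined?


Let x parts of 26% mix with y parts of 40%.
26x + 40y = 29(x + y)
26x + 40y = 29x + 29y
x(26 - 29) = y(29 - 40)
x/y = (40 - 29)/(29 - 26) = 11/3
Simplify: 11:3
= 11:3

11:3


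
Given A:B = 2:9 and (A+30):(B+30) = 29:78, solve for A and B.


Let A = 2k, B = 9k.
(2k + 30) / (9k + 30) = 29/78
Cross-multiply: 78(2k + 30) = 29(9k + 30)
156k + 2340 = 261k + 870
156k - 261k = 870 - 2340
-105k = -1470
k = -1470/-105 = 14
A = 2×14 = 28, B = 9×14 = 126
= A = 28, B = 126

A = 28, B = 126


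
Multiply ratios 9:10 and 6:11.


Compound ratio = (9×6) : (10×11)
= 54:110
GCD = 2
= 27:55

27:55


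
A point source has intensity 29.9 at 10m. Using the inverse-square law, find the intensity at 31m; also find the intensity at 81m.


I₁d₁² = I₂d₂²
I at 31m = 29.9 × (10/31)² = 29.9 × 100/961 = 2990/961 ≈ 3.1113
I at 81m = 29.9 × (10/81)² = 29.9 × 100/6561 = 2990/6561 ≈ 0.4557
= 3.1113 and 0.4557

3.1113 and 0.4557


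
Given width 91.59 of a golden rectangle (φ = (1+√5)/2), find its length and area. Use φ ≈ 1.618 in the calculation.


φ = (1 + √5) / 2 ≈ 1.618
Length = width × φ = 91.59 × 1.618 = 148.19262
≈ 148.19
Area = width × length = 91.59 × 148.19262 = 13572.9620658 ≈ 13572.96
= Length: 148.19, Area: 13572.96

Length: 148.19, Area: 13572.96


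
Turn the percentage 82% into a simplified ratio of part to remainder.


82% means 82 parts out of 100; remainder = 18
Part : remainder = 82:18
GCD = 2
= 41:9

41:9


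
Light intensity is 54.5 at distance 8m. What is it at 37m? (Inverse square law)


I₁d₁² = I₂d₂²
I₂ = I₁ × (d₁/d₂)²
= 54.5 × (8/37)²
= 54.5 × 64/1369
= 3488/1369
≈ 2.5478

2.5478


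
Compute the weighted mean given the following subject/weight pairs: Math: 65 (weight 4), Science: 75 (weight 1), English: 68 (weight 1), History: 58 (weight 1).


Numerator = 65×4 + 75×1 + 68×1 + 58×1
= 260 + 75 + 68 + 58
= 461
Total weight = 7
Weighted avg = 461/7
= 65.86

65.86


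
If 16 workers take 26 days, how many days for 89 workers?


Inverse proportion: x × y = constant
k = 16 × 26 = 416
y₂ = k / 89 = 416 / 89
= 4.67

4.67


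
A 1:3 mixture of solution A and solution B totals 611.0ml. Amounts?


Total parts = 1 + 3 = 4
solution A: 611.0 × 1/4 = 152.8ml
solution B: 611.0 × 3/4 = 458.3ml
= 152.8ml and 458.3ml

152.8ml and 458.3ml


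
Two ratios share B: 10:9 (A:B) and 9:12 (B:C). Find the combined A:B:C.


Match B: multiply A:B by 9 → 90:81
Multiply B:C by 9 → 81:108
Combined: 90:81:108
GCD = 9
= 10:9:12

10:9:12


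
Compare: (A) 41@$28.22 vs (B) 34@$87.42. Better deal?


Deal A: $28.22/41 = $0.6883/unit
Deal B: $87.42/34 = $2.5712/unit
A is cheaper per unit
= Deal A

Deal A


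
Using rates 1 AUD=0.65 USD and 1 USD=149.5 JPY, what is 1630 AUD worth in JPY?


Step 1: 1630 AUD × 0.65 = 1059.50 USD
Step 2: 1059.50 USD × 149.5 = 158395.25 JPY
Implied rate AUD→JPY = 0.65 × 149.5 = 97.1750
= 158395.25 JPY

158395.25 JPY


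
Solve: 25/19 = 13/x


Cross multiply: 25 × x = 19 × 13
25x = 247
x = 247 / 25
= 9.88

9.88


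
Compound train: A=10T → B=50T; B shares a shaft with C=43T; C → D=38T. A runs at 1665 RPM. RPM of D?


Stage 1: RPM_B = RPM_A × t_A/t_B = 1665 × 10/50 = 16650/50 = 333.00
B and C share a shaft → RPM_C = RPM_B
Stage 2: RPM_D = RPM_C × t_C/t_D = RPM_A × (t_A×t_C)/(t_B×t_D)
Overall ratio = (10×43)/(50×38) = 430/1900
RPM_D = 1665 × 430/1900 = 715950/1900
≈ 376.82 RPM

376.82 RPM


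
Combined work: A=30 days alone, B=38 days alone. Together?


Rate of A = 1/30 per day
Rate of B = 1/38 per day
Combined rate = 1/30 + 1/38 = 68/1140 ≈ 0.0596 per day
Days = 1 / combined rate = 1140/68
≈ 16.76 days

16.76 days


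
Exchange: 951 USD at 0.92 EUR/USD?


Amount × rate = 951 × 0.92
= 874.92 EUR

874.92 EUR


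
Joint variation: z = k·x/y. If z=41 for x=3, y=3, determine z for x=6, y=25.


z = k·x/y
Solve for k using the known point: k = z·y/x = 41×3/3 = 123/3 = 41.0000
Now evaluate at x=6, y=25:
z = k × 6 / 25 = (123 × 6) / (3 × 25) = 738/75
= 9.8400

9.8400


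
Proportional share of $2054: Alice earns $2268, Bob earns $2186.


Total income = 2268 + 2186 = $4454
Alice: $2054 × 2268/4454 = $1045.91
Bob: $2054 × 2186/4454 = $1008.09
= Alice: $1045.91, Bob: $1008.09

Alice: $1045.91, Bob: $1008.09


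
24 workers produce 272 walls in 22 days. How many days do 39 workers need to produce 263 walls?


Days ∝ work / workers, so d₂ = d₁ × (m₁/m₂) × (w₂/w₁)
Workers factor (inverse): 24/39 ≈ 0.6154
Work factor (direct): 263/272 ≈ 0.9669
d₂ = 22 × 24/39 × 263/272 = (22 × 24 × 263) / (39 × 272) = 138864/10608
≈ 13.09 days

13.09 days


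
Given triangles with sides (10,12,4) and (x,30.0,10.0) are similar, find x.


Scale factor = 30.0/12 = 2.5
Missing side = 10 × 2.5
= 25.0

25.0


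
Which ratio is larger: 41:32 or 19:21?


41/32 = 1.2812
19/21 = 0.9048
1.2812 > 0.9048, so 41:32 is greater
= 41:32

41:32


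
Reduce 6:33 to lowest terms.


GCD(6, 33) = 3
6/3 : 33/3
= 2:11

2:11


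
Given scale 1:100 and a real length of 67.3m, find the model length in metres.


Model size = real / scale
= 67.3 / 100
= 0.6730 m

0.6730 m


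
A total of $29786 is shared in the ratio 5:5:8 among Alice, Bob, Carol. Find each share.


Total parts = 5 + 5 + 8 = 18
Alice: 29786 × 5/18 = 8273.89
Bob: 29786 × 5/18 = 8273.89
Carol: 29786 × 8/18 = 13238.22
= Alice: $8273.89, Bob: $8273.89, Carol: $13238.22

Alice: $8273.89, Bob: $8273.89, Carol: $13238.22


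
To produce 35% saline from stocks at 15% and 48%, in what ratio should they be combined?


Let x parts of 15% mix with y parts of 48%.
15x + 48y = 35(x + y)
15x + 48y = 35x + 35y
x(15 - 35) = y(35 - 48)
x/y = (48 - 35)/(35 - 15) = 13/20
Simplify: 13:20
= 13:20

13:20


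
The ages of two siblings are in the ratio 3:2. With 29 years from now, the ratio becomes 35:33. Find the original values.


Let A = 3k, B = 2k.
(3k + 29) / (2k + 29) = 35/33
Cross-multiply: 33(3k + 29) = 35(2k + 29)
99k + 957 = 70k + 1015
99k - 70k = 1015 - 957
29k = 58
k = 58/29 = 2
A = 3×2 = 6, B = 2×2 = 4
= A = 6, B = 4

A = 6, B = 4


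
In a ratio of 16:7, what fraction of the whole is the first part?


Total parts = 16 + 7 = 23
First part: 16/23 = 16/23
= 16/23

16/23


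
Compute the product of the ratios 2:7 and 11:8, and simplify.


Compound ratio = (2×11) : (7×8)
= 22:56
GCD = 2
= 11:28

11:28


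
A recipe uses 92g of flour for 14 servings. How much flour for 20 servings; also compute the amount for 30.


Direct proportion: y/x = constant
k = 92/14 ≈ 6.5714
y at x=20: k × 20 = 92 × 20 / 14 = 1840/14 ≈ 131.43
y at x=30: k × 30 = 92 × 30 / 14 = 2760/14 ≈ 197.14
= 131.43 and 197.14

131.43 and 197.14


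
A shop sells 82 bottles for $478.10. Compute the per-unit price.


Unit rate = total / quantity
= 478.10 / 82
= $5.83 per unit

$5.83 per unit


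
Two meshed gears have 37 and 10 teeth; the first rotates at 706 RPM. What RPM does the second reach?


Gear ratio = 37:10 = 37:10
RPM_B = RPM_A × (teeth_A / teeth_B)
= 706 × (37/10)
= 2612.2 RPM

2612.2 RPM


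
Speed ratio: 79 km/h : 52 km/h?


Ratio = 79:52
GCD = 1
Simplified = 79:52
Time ratio (same distance) = 52:79
Speed ratio = 79:52

79:52


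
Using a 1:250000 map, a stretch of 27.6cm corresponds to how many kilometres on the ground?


Real distance = map distance × scale
= 27.6cm × 250000
= 6900000 cm = 69000.0 m
= 69.000 km

69.000 km


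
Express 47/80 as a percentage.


Percentage = (part / whole) × 100
= (47 / 80) × 100
= 58.75%

58.75%


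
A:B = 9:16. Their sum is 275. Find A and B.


Let A = 9k, B = 16k.
9k + 16k = 275
25k = 275 → k = 275/25 = 11
A = 9×11 = 99, B = 16×11 = 176
= A = 99, B = 176

A = 99, B = 176


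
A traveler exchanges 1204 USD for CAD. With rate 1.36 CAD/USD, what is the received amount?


Amount × rate = 1204 × 1.36
= 1637.44 CAD

1637.44 CAD


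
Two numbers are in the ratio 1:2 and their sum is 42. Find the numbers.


Let A = 1k, B = 2k.
1k + 2k = 42
3k = 42 → k = 42/3 = 14
A = 1×14 = 14, B = 2×14 = 28
= A = 14, B = 28

A = 14, B = 28


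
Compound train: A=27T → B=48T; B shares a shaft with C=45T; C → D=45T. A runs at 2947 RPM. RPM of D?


Stage 1: RPM_B = RPM_A × t_A/t_B = 2947 × 27/48 = 79569/48 ≈ 1657.69
B and C share a shaft → RPM_C = RPM_B
Stage 2: RPM_D = RPM_C × t_C/t_D = RPM_A × (t_A×t_C)/(t_B×t_D)
Overall ratio = (27×45)/(48×45) = 1215/2160
RPM_D = 2947 × 1215/2160 = 3580605/2160
≈ 1657.69 RPM

1657.69 RPM


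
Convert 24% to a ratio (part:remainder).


24% means 24 parts out of 100; remainder = 76
Part : remainder = 24:76
GCD = 4
= 6:19

6:19


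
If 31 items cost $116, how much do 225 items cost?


Direct proportion: y/x = constant
k = 116/31 ≈ 3.7419
y₂ = k × 225 = 116 × 225 / 31 = 26100/31
≈ 841.94

841.94


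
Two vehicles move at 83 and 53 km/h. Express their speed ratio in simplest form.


Ratio = 83:53
GCD = 1
Simplified = 83:53
Time ratio (same distance) = 53:83
Speed ratio = 83:53

83:53


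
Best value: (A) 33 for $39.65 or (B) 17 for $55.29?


Deal A: $39.65/33 = $1.2015/unit
Deal B: $55.29/17 = $3.2524/unit
A is cheaper per unit
= Deal A

Deal A


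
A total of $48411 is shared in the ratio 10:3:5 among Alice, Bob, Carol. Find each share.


Total parts = 10 + 3 + 5 = 18
Alice: 48411 × 10/18 = 26895.00
Bob: 48411 × 3/18 = 8068.50
Carol: 48411 × 5/18 = 13447.50
= Alice: $26895.00, Bob: $8068.50, Carol: $13447.50

Alice: $26895.00, Bob: $8068.50, Carol: $13447.50


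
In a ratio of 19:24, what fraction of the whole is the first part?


Total parts = 19 + 24 = 43
First part: 19/43 = 19/43
= 19/43

19/43


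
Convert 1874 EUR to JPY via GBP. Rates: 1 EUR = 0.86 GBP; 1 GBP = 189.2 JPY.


Step 1: 1874 EUR × 0.86 = 1611.64 GBP
Step 2: 1611.64 GBP × 189.2 = 304922.29 JPY
Implied rate EUR→JPY = 0.86 × 189.2 = 162.7120
= 304922.29 JPY

304922.29 JPY


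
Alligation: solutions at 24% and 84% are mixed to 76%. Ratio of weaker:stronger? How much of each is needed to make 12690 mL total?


Let x parts of 24% mix with y parts of 84%.
24x + 84y = 76(x + y)
24x + 84y = 76x + 76y
x(24 - 76) = y(76 - 84)
x/y = (84 - 76)/(76 - 24) = 8/52
Simplify: 2:13
Total parts = 15; one part = 12690/15 = 846.00 mL
24% solution: 2×846.00 = 1692.00 mL
84% solution: 13×846.00 = 10998.00 mL
= ratio 2:13; 1692.00 mL and 10998.00 mL

ratio 2:13; 1692.00 mL and 10998.00 mL


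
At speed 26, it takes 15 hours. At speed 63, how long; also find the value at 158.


Inverse proportion: x × y = constant
k = 26 × 15 = 390
At x=63: k/63 = 6.19
At x=158: k/158 = 2.47
= 6.19 and 2.47

6.19 and 2.47


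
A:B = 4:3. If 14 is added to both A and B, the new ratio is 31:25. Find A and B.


Let A = 4k, B = 3k.
(4k + 14) / (3k + 14) = 31/25
Cross-multiply: 25(4k + 14) = 31(3k + 14)
100k + 350 = 93k + 434
100k - 93k = 434 - 350
7k = 84
k = 84/7 = 12
A = 4×12 = 48, B = 3×12 = 36
= A = 48, B = 36

A = 48, B = 36


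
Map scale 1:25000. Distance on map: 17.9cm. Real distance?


Real distance = map distance × scale
= 17.9cm × 25000
= 447500 cm = 4475.0 m
= 4.475 km

4.475 km


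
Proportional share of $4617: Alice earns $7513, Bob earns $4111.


Total income = 7513 + 4111 = $11624
Alice: $4617 × 7513/11624 = $2984.13
Bob: $4617 × 4111/11624 = $1632.87
= Alice: $2984.13, Bob: $1632.87

Alice: $2984.13, Bob: $1632.87


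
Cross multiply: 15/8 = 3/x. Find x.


Cross multiply: 15 × x = 8 × 3
15x = 24
x = 24 / 15
= 1.60

1.60


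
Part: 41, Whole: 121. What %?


Percentage = (part / whole) × 100
= (41 / 121) × 100
≈ 33.88%

33.88%


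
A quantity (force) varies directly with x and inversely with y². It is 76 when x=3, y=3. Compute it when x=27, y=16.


z = k·x/y²
Solve for k using the known point: k = z·y²/x = 76×9/3 = 684/3 = 228.0000
Now evaluate at x=27, y=16:
z = k × 27 / 256 = (684 × 27) / (3 × 256) = 18468/768
≈ 24.0469

24.0469


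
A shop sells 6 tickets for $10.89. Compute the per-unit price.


Unit rate = total / quantity
= 10.89 / 6
= $1.82 per unit

$1.82 per unit


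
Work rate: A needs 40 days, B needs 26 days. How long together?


Rate of A = 1/40 per day
Rate of B = 1/26 per day
Combined rate = 1/40 + 1/26 = 66/1040 ≈ 0.0635 per day
Days = 1 / combined rate = 1040/66
≈ 15.76 days

15.76 days


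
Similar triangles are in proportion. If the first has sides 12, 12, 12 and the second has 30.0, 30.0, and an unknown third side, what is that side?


Scale factor = 30.0/12 = 2.5
Missing side = 12 × 2.5
= 30.0

30.0


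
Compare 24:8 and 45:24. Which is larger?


24/8 = 3.0000
45/24 = 1.8750
3.0000 > 1.8750, so 24:8 is greater
= 24:8

24:8


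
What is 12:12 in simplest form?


GCD(12, 12) = 12
12/12 : 12/12
= 1:1

1:1


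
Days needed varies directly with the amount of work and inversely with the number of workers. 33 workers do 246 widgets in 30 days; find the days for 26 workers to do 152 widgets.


Days ∝ work / workers, so d₂ = d₁ × (m₁/m₂) × (w₂/w₁)
Workers factor (inverse): 33/26 ≈ 1.2692
Work factor (direct): 152/246 ≈ 0.6179
d₂ = 30 × 33/26 × 152/246 = (30 × 33 × 152) / (26 × 246) = 150480/6396
≈ 23.53 days

23.53 days


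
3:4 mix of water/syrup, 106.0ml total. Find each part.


Total parts = 3 + 4 = 7
water: 106.0 × 3/7 = 45.4ml
syrup: 106.0 × 4/7 = 60.6ml
= 45.4ml and 60.6ml

45.4ml and 60.6ml


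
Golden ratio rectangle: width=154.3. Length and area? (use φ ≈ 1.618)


φ = (1 + √5) / 2 ≈ 1.618
Length = width × φ = 154.3 × 1.618 = 249.6574
≈ 249.66
Area = width × length = 154.3 × 249.6574 = 38522.13682 ≈ 38522.14
= Length: 249.66, Area: 38522.14

Length: 249.66, Area: 38522.14


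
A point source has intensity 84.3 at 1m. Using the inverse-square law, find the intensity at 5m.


I₁d₁² = I₂d₂²
I₂ = I₁ × (d₁/d₂)²
= 84.3 × (1/5)²
= 84.3 × 1/25
= 84.3/25
= 3.3720

3.3720


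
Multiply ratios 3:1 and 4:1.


Compound ratio = (3×4) : (1×1)
= 12:1
GCD = 1
= 12:1

12:1


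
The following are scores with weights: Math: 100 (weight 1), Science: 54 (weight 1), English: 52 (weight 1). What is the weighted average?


Numerator = 100×1 + 54×1 + 52×1
= 100 + 54 + 52
= 206
Total weight = 3
Weighted avg = 206/3
= 68.67

68.67


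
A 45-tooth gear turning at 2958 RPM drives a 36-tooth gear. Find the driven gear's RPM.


Gear ratio = 45:36 = 5:4
RPM_B = RPM_A × (teeth_A / teeth_B)
= 2958 × (45/36)
= 3697.5 RPM

3697.5 RPM


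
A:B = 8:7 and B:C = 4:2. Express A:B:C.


Match B: multiply A:B by 4 → 32:28
Multiply B:C by 7 → 28:14
Combined: 32:28:14
GCD = 2
= 16:14:7

16:14:7


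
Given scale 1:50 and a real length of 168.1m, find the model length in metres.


Model size = real / scale
= 168.1 / 50
= 3.3620 m

3.3620 m


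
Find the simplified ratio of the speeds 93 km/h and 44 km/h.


Ratio = 93:44
GCD = 1
Simplified = 93:44
Time ratio (same distance) = 44:93
Speed ratio = 93:44

93:44


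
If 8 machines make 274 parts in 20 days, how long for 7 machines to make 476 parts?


Days ∝ work / workers, so d₂ = d₁ × (m₁/m₂) × (w₂/w₁)
Workers factor (inverse): 8/7 ≈ 1.1429
Work factor (direct): 476/274 ≈ 1.7372
d₂ = 20 × 8/7 × 476/274 = (20 × 8 × 476) / (7 × 274) = 76160/1918
≈ 39.71 days

39.71 days


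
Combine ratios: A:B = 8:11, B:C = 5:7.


Match B: multiply A:B by 5 → 40:55
Multiply B:C by 11 → 55:77
Combined: 40:55:77
GCD = 1
= 40:55:77

40:55:77


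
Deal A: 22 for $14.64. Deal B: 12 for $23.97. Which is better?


Deal A: $14.64/22 = $0.6655/unit
Deal B: $23.97/12 = $1.9975/unit
A is cheaper per unit
= Deal A

Deal A


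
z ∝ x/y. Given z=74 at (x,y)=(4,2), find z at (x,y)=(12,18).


z = k·x/y
Solve for k using the known point: k = z·y/x = 74×2/4 = 148/4 = 37.0000
Now evaluate at x=12, y=18:
z = k × 12 / 18 = (148 × 12) / (4 × 18) = 1776/72
≈ 24.6667

24.6667


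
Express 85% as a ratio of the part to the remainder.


85% means 85 parts out of 100; remainder = 15
Part : remainder = 85:15
GCD = 5
= 17:3

17:3


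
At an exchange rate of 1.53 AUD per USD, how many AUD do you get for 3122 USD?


Amount × rate = 3122 × 1.53
= 4776.66 AUD

4776.66 AUD


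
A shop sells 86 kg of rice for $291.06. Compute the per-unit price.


Unit rate = total / quantity
= 291.06 / 86
= $3.38 per unit

$3.38 per unit


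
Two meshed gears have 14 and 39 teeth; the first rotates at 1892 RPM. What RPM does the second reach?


Gear ratio = 14:39 = 14:39
RPM_B = RPM_A × (teeth_A / teeth_B)
= 1892 × (14/39)
= 679.2 RPM

679.2 RPM


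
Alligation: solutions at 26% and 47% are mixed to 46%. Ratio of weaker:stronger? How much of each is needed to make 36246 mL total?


Let x parts of 26% mix with y parts of 47%.
26x + 47y = 46(x + y)
26x + 47y = 46x + 46y
x(26 - 46) = y(46 - 47)
x/y = (47 - 46)/(46 - 26) = 1/20
Simplify: 1:20
Total parts = 21; one part = 36246/21 = 1726.00 mL
26% solution: 1×1726.00 = 1726.00 mL
47% solution: 20×1726.00 = 34520.00 mL
= ratio 1:20; 1726.00 mL and 34520.00 mL

ratio 1:20; 1726.00 mL and 34520.00 mL


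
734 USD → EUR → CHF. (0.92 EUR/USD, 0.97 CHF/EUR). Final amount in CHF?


Step 1: 734 USD × 0.92 = 675.28 EUR
Step 2: 675.28 EUR × 0.97 = 655.02 CHF
Implied rate USD→CHF = 0.92 × 0.97 = 0.8924
= 655.02 CHF

655.02 CHF


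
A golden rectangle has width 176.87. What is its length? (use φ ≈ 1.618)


φ = (1 + √5) / 2 ≈ 1.618
Length = width × φ = 176.87 × 1.618 = 286.17566
≈ 286.18

286.18


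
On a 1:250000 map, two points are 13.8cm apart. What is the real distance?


Real distance = map distance × scale
= 13.8cm × 250000
= 3450000 cm = 34500.0 m
= 34.500 km

34.500 km


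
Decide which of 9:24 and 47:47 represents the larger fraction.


9/24 = 0.3750
47/47 = 1.0000
0.3750 < 1.0000, so 9:24 is less
= 47:47

47:47


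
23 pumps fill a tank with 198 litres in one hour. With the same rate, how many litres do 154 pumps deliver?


Direct proportion: y/x = constant
k = 198/23 ≈ 8.6087
y₂ = k × 154 = 198 × 154 / 23 = 30492/23
≈ 1325.74

1325.74


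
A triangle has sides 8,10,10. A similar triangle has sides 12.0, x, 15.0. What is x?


Scale factor = 12.0/8 = 1.5
Missing side = 10 × 1.5
= 15.0

15.0


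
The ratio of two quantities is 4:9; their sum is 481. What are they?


Let A = 4k, B = 9k.
4k + 9k = 481
13k = 481 → k = 481/13 = 37
A = 4×37 = 148, B = 9×37 = 333
= A = 148, B = 333

A = 148, B = 333


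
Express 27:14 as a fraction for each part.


Total parts = 27 + 14 = 41
First part: 27/41 = 27/41
Second part: 14/41 = 14/41
= 27/41 and 14/41

27/41 and 14/41


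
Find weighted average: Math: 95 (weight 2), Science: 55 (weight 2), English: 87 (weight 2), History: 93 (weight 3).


Numerator = 95×2 + 55×2 + 87×2 + 93×3
= 190 + 110 + 174 + 279
= 753
Total weight = 9
Weighted avg = 753/9
= 83.67

83.67


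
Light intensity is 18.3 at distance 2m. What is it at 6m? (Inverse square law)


I₁d₁² = I₂d₂²
I₂ = I₁ × (d₁/d₂)²
= 18.3 × (2/6)²
= 18.3 × 4/36
= 73.2/36
≈ 2.0333

2.0333


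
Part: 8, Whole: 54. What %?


Percentage = (part / whole) × 100
= (8 / 54) × 100
≈ 14.81%

14.81%


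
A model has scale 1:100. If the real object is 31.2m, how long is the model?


Model size = real / scale
= 31.2 / 100
= 0.3120 m

0.3120 m


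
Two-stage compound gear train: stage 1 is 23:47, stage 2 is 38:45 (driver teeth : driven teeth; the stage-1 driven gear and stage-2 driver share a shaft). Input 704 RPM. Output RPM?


Stage 1: RPM_B = RPM_A × t_A/t_B = 704 × 23/47 = 16192/47 ≈ 344.51
B and C share a shaft → RPM_C = RPM_B
Stage 2: RPM_D = RPM_C × t_C/t_D = RPM_A × (t_A×t_C)/(t_B×t_D)
Overall ratio = (23×38)/(47×45) = 874/2115
RPM_D = 704 × 874/2115 = 615296/2115
≈ 290.92 RPM

290.92 RPM


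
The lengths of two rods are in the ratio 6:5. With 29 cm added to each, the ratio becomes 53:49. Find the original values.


Let A = 6k, B = 5k.
(6k + 29) / (5k + 29) = 53/49
Cross-multiply: 49(6k + 29) = 53(5k + 29)
294k + 1421 = 265k + 1537
294k - 265k = 1537 - 1421
29k = 116
k = 116/29 = 4
A = 6×4 = 24, B = 5×4 = 20
= A = 24, B = 20

A = 24, B = 20


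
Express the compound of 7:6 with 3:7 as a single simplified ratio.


Compound ratio = (7×3) : (6×7)
= 21:42
GCD = 21
= 1:2

1:2


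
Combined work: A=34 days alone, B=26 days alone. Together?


Rate of A = 1/34 per day
Rate of B = 1/26 per day
Combined rate = 1/34 + 1/26 = 60/884 ≈ 0.0679 per day
Days = 1 / combined rate = 884/60
≈ 14.73 days

14.73 days


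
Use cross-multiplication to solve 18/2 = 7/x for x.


Cross multiply: 18 × x = 2 × 7
18x = 14
x = 14 / 18
= 0.78

0.78


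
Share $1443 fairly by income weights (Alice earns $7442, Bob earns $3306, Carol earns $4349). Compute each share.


Total income = 7442 + 3306 + 4349 = $15097
Alice: $1443 × 7442/15097 = $711.32
Bob: $1443 × 3306/15097 = $315.99
Carol: $1443 × 4349/15097 = $415.69
= Alice: $711.32, Bob: $315.99, Carol: $415.69

Alice: $711.32, Bob: $315.99, Carol: $415.69


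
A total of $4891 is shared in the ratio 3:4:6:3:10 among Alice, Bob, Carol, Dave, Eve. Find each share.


Total parts = 3 + 4 + 6 + 3 + 10 = 26
Alice: 4891 × 3/26 = 564.35
Bob: 4891 × 4/26 = 752.46
Carol: 4891 × 6/26 = 1128.69
Dave: 4891 × 3/26 = 564.35
Eve: 4891 × 10/26 = 1881.15
= Alice: $564.35, Bob: $752.46, Carol: $1128.69, Dave: $564.35, Eve: $1881.15

Alice: $564.35, Bob: $752.46, Carol: $1128.69, Dave: $564.35, Eve: $1881.15


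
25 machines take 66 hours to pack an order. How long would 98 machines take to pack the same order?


Inverse proportion: x × y = constant
k = 25 × 66 = 1650
y₂ = k / 98 = 1650 / 98
= 16.84

16.84


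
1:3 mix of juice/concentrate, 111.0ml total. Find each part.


Total parts = 1 + 3 = 4
juice: 111.0 × 1/4 = 27.8ml
concentrate: 111.0 × 3/4 = 83.3ml
= 27.8ml and 83.3ml

27.8ml and 83.3ml


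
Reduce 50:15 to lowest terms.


GCD(50, 15) = 5
50/5 : 15/5
= 10:3

10:3


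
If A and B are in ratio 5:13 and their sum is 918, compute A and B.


Let A = 5k, B = 13k.
5k + 13k = 918
18k = 918 → k = 918/18 = 51
A = 5×51 = 255, B = 13×51 = 663
= A = 255, B = 663

A = 255, B = 663


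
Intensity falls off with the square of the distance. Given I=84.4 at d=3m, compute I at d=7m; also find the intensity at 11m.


I₁d₁² = I₂d₂²
I at 7m = 84.4 × (3/7)² = 84.4 × 9/49 = 759.6/49 ≈ 15.5020
I at 11m = 84.4 × (3/11)² = 84.4 × 9/121 = 759.6/121 ≈ 6.2777
= 15.5020 and 6.2777

15.5020 and 6.2777


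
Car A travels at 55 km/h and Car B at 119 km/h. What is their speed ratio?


Ratio = 55:119
GCD = 1
Simplified = 55:119
Time ratio (same distance) = 119:55
Speed ratio = 55:119

55:119


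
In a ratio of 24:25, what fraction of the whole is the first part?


Total parts = 24 + 25 = 49
First part: 24/49 = 24/49
= 24/49

24/49


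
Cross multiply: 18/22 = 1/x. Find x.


Cross multiply: 18 × x = 22 × 1
18x = 22
x = 22 / 18
= 1.22

1.22


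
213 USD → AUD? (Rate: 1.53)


Amount × rate = 213 × 1.53
= 325.89 AUD

325.89 AUD


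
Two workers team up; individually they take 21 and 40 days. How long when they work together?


Rate of A = 1/21 per day
Rate of B = 1/40 per day
Combined rate = 1/21 + 1/40 = 61/840 ≈ 0.0726 per day
Days = 1 / combined rate = 840/61
≈ 13.77 days

13.77 days
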